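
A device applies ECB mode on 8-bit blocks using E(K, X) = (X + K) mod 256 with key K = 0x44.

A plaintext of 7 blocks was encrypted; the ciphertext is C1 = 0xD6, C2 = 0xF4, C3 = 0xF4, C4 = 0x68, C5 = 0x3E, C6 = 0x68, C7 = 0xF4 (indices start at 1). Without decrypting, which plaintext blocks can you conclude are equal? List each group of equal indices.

ECB encrypts each block independently with the same key, so equal ciphertext blocks imply equal plaintext blocks.
C2 = C3 = C7 = 0xF4, so P2 = P3 = P7.
C4 = C6 = 0x68, so P4 = P6.

P2 = P3 = P7; P4 = P6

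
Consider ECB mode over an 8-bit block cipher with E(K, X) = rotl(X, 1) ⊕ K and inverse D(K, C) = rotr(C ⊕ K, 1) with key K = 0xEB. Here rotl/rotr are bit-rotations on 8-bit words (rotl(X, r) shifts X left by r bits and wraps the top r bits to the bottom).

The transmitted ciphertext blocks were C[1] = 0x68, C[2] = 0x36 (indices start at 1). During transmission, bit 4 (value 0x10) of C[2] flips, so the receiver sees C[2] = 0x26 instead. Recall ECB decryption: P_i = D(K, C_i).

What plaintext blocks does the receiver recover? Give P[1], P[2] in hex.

P[1] = 0xC1, P[2] = 0xE6

Only C[2] changed, to 0x26. In ECB, a change in C_i affects only P_i. Decrypting the received ciphertext:
P[1]: D(K, 0x68) = 0xC1.
P[2]: D(K, 0x26) = 0xE6.
Blocks that differ from the original plaintext: P[2].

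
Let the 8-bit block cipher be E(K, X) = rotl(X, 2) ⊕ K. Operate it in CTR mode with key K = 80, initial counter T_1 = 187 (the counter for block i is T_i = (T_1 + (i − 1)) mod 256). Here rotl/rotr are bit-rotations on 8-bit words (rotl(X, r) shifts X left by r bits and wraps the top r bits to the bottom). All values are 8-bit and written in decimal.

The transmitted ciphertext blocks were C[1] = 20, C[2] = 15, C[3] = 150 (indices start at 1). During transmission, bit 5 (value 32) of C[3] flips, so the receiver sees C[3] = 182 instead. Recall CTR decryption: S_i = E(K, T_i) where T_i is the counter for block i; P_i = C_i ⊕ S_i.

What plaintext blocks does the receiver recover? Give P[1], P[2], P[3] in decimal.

Only C[3] changed, to 182. In CTR, a change in C_i flips the same bit in P_i only; the keystream is unaffected. Decrypting the received ciphertext:
P[1]: T = 187, S = E(K, T) = 190; 20 ⊕ 190 = 170.
P[2]: T = 188, S = E(K, T) = 162; 15 ⊕ 162 = 173.
P[3]: T = 189, S = E(K, T) = 166; 182 ⊕ 166 = 16.
Blocks that differ from the original plaintext: P[3].

P[1] = 170, P[2] = 173, P[3] = 16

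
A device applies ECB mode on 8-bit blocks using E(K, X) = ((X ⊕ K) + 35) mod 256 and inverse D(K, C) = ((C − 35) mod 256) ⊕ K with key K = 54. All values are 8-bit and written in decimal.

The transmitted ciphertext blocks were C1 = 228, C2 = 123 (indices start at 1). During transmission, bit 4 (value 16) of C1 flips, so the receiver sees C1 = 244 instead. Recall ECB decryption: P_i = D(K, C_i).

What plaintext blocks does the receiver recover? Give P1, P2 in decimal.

Only C1 changed, to 244. In ECB, a change in C_i affects only P_i. Decrypting the received ciphertext:
P1: D(K, 244) = 231.
P2: D(K, 123) = 110.
Blocks that differ from the original plaintext: P1.

P1 = 231, P2 = 110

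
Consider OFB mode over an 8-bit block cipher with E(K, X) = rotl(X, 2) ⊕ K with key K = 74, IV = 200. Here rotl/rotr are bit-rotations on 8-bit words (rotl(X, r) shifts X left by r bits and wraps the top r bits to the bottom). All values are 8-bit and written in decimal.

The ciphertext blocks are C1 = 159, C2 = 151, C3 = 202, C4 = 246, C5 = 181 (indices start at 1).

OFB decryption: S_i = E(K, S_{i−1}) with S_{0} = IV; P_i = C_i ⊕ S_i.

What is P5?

P5 = 137

P1: S = E(K, 200) = 105; 159 ⊕ 105 = 246.
P2: S = E(K, 105) = 239; 151 ⊕ 239 = 120.
P3: S = E(K, 239) = 245; 202 ⊕ 245 = 63.
P4: S = E(K, 245) = 157; 246 ⊕ 157 = 107.
P5: S = E(K, 157) = 60; 181 ⊕ 60 = 137.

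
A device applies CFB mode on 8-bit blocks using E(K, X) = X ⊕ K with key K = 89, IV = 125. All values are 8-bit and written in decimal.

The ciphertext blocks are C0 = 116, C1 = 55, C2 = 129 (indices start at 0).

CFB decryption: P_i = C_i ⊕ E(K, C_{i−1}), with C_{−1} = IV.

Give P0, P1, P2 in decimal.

P0: E(K, 125) = 36; 116 ⊕ 36 = 80.
P1: E(K, 116) = 45; 55 ⊕ 45 = 26.
P2: E(K, 55) = 110; 129 ⊕ 110 = 239.

P0 = 80, P1 = 26, P2 = 239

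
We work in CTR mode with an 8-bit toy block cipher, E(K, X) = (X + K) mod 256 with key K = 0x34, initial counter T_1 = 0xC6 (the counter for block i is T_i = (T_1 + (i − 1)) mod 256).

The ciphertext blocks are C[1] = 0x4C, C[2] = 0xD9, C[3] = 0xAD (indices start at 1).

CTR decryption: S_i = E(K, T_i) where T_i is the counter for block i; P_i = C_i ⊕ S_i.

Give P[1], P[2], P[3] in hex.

P[1] = 0xB6, P[2] = 0x22, P[3] = 0x51

P[1]: T = 0xC6, S = E(K, T) = 0xFA; 0x4C ⊕ 0xFA = 0xB6.
P[2]: T = 0xC7, S = E(K, T) = 0xFB; 0xD9 ⊕ 0xFB = 0x22.
P[3]: T = 0xC8, S = E(K, T) = 0xFC; 0xAD ⊕ 0xFC = 0x51.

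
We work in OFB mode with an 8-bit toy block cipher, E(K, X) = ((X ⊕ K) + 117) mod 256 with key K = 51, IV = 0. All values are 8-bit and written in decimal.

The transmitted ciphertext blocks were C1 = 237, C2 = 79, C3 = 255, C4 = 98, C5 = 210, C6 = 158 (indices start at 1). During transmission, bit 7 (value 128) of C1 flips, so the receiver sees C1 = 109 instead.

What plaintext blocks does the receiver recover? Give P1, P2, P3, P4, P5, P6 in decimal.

OFB decryption: S_i = E(K, S_{i−1}) with S_{0} = IV; P_i = C_i ⊕ S_i.
Only C1 changed, to 109. In OFB, a change in C_i flips the same bit in P_i only; the keystream is unaffected. Decrypting the received ciphertext:
P1: S = E(K, 0) = 168; 109 ⊕ 168 = 197.
P2: S = E(K, 168) = 16; 79 ⊕ 16 = 95.
P3: S = E(K, 16) = 152; 255 ⊕ 152 = 103.
P4: S = E(K, 152) = 32; 98 ⊕ 32 = 66.
P5: S = E(K, 32) = 136; 210 ⊕ 136 = 90.
P6: S = E(K, 136) = 48; 158 ⊕ 48 = 174.
Blocks that differ from the original plaintext: P1.

P1 = 197, P2 = 95, P3 = 103, P4 = 66, P5 = 90, P6 = 174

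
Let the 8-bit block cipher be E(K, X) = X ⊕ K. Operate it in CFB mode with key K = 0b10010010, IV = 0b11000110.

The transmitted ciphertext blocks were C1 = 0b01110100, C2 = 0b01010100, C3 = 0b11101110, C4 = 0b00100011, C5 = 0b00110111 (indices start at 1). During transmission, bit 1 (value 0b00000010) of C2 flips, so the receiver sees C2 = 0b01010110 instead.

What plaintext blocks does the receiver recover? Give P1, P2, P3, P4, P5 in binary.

CFB decryption: P_i = C_i ⊕ E(K, C_{i−1}), with C_{0} = IV.
Only C2 changed, to 0b01010110. In CFB, a change in C_i flips the same bit in P_i and garbles P_{i+1}. Decrypting the received ciphertext:
P1: E(K, 0b11000110) = 0b01010100; 0b01110100 ⊕ 0b01010100 = 0b00100000.
P2: E(K, 0b01110100) = 0b11100110; 0b01010110 ⊕ 0b11100110 = 0b10110000.
P3: E(K, 0b01010110) = 0b11000100; 0b11101110 ⊕ 0b11000100 = 0b00101010.
P4: E(K, 0b11101110) = 0b01111100; 0b00100011 ⊕ 0b01111100 = 0b01011111.
P5: E(K, 0b00100011) = 0b10110001; 0b00110111 ⊕ 0b10110001 = 0b10000110.
Blocks that differ from the original plaintext: P2, P3.

P1 = 0b00100000, P2 = 0b10110000, P3 = 0b00101010, P4 = 0b01011111, P5 = 0b10000110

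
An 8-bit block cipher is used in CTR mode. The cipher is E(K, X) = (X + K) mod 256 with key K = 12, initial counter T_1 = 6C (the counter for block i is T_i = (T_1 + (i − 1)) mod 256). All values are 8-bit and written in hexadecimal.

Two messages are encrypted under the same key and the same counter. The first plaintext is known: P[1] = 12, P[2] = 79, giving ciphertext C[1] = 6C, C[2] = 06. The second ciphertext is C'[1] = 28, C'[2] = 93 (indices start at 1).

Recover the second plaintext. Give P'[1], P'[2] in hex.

P'[1] = 56, P'[2] = EC

In CTR with a reused counter, both messages share the same keystream S_i, so C_i ⊕ C'_i = P_i ⊕ P'_i and thus P'_i = P_i ⊕ C_i ⊕ C'_i.
P'[1]: 12 ⊕ 6C ⊕ 28 = 56.
P'[2]: 79 ⊕ 06 ⊕ 93 = EC.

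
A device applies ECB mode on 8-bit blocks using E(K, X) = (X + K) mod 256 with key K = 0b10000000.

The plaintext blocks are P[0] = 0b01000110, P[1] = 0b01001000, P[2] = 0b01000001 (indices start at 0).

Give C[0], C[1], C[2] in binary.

C[0] = 0b11000110, C[1] = 0b11001000, C[2] = 0b11000001

ECB encryption: C_i = E(K, P_i).
C[0]: E(K, 0b01000110) = 0b11000110.
C[1]: E(K, 0b01001000) = 0b11001000.
C[2]: E(K, 0b01000001) = 0b11000001.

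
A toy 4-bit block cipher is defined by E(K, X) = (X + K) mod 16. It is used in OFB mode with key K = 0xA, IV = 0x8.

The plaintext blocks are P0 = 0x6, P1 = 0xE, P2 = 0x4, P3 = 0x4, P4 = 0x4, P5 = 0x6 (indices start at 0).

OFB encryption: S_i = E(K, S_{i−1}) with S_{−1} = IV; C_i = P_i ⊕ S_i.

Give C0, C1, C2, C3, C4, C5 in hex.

C0: S = E(K, 0x8) = 0x2; 0x6 ⊕ 0x2 = 0x4.
C1: S = E(K, 0x2) = 0xC; 0xE ⊕ 0xC = 0x2.
C2: S = E(K, 0xC) = 0x6; 0x4 ⊕ 0x6 = 0x2.
C3: S = E(K, 0x6) = 0x0; 0x4 ⊕ 0x0 = 0x4.
C4: S = E(K, 0x0) = 0xA; 0x4 ⊕ 0xA = 0xE.
C5: S = E(K, 0xA) = 0x4; 0x6 ⊕ 0x4 = 0x2.

C0 = 0x4, C1 = 0x2, C2 = 0x2, C3 = 0x4, C4 = 0xE, C5 = 0x2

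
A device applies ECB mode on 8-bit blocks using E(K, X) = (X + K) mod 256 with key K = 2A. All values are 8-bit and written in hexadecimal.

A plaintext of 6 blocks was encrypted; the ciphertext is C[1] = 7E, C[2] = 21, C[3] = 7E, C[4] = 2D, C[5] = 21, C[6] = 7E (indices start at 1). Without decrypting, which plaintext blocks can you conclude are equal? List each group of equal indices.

P[1] = P[3] = P[6]; P[2] = P[5]

ECB encrypts each block independently with the same key, so equal ciphertext blocks imply equal plaintext blocks.
C[1] = C[3] = C[6] = 7E, so P[1] = P[3] = P[6].
C[2] = C[5] = 21, so P[2] = P[5].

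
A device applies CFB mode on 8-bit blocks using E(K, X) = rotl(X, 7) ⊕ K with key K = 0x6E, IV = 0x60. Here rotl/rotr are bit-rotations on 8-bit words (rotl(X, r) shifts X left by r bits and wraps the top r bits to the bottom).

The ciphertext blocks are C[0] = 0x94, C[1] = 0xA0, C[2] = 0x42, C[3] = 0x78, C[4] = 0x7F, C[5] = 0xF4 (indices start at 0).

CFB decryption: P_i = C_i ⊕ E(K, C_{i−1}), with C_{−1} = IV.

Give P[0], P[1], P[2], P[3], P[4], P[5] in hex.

P[0] = 0xCA, P[1] = 0x84, P[2] = 0x7C, P[3] = 0x37, P[4] = 0x2D, P[5] = 0x25

P[0]: E(K, 0x60) = 0x5E; 0x94 ⊕ 0x5E = 0xCA.
P[1]: E(K, 0x94) = 0x24; 0xA0 ⊕ 0x24 = 0x84.
P[2]: E(K, 0xA0) = 0x3E; 0x42 ⊕ 0x3E = 0x7C.
P[3]: E(K, 0x42) = 0x4F; 0x78 ⊕ 0x4F = 0x37.
P[4]: E(K, 0x78) = 0x52; 0x7F ⊕ 0x52 = 0x2D.
P[5]: E(K, 0x7F) = 0xD1; 0xF4 ⊕ 0xD1 = 0x25.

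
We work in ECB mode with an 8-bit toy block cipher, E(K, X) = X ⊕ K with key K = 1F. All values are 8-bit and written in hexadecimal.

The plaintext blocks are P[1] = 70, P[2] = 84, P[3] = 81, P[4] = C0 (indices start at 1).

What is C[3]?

C[3] = 9E

ECB encryption: C_i = E(K, P_i).
C[3]: E(K, 81) = 9E.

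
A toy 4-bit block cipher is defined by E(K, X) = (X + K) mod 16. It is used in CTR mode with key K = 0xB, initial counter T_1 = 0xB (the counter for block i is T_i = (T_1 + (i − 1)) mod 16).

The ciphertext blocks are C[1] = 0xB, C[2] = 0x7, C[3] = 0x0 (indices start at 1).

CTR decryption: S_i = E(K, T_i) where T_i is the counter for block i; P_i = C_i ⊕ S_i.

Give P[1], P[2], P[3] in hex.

P[1]: T = 0xB, S = E(K, T) = 0x6; 0xB ⊕ 0x6 = 0xD.
P[2]: T = 0xC, S = E(K, T) = 0x7; 0x7 ⊕ 0x7 = 0x0.
P[3]: T = 0xD, S = E(K, T) = 0x8; 0x0 ⊕ 0x8 = 0x8.

P[1] = 0xD, P[2] = 0x0, P[3] = 0x8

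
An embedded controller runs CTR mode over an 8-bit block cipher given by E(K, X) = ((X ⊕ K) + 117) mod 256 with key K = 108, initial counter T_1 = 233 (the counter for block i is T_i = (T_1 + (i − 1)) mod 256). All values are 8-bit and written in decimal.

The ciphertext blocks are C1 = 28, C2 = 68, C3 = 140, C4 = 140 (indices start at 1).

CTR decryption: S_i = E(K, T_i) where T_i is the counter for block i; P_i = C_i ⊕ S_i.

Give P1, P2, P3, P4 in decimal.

P1: T = 233, S = E(K, T) = 250; 28 ⊕ 250 = 230.
P2: T = 234, S = E(K, T) = 251; 68 ⊕ 251 = 191.
P3: T = 235, S = E(K, T) = 252; 140 ⊕ 252 = 112.
P4: T = 236, S = E(K, T) = 245; 140 ⊕ 245 = 121.

P1 = 230, P2 = 191, P3 = 112, P4 = 121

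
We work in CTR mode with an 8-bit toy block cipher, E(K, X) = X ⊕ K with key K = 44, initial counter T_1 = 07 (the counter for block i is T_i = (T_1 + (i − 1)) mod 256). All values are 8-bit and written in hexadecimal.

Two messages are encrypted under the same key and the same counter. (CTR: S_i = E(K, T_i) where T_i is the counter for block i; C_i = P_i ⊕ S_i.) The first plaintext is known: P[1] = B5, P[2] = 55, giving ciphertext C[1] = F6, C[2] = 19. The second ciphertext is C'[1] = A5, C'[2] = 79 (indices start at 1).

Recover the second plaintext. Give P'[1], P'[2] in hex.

In CTR with a reused counter, both messages share the same keystream S_i, so C_i ⊕ C'_i = P_i ⊕ P'_i and thus P'_i = P_i ⊕ C_i ⊕ C'_i.
P'[1]: B5 ⊕ F6 ⊕ A5 = E6.
P'[2]: 55 ⊕ 19 ⊕ 79 = 35.

P'[1] = E6, P'[2] = 35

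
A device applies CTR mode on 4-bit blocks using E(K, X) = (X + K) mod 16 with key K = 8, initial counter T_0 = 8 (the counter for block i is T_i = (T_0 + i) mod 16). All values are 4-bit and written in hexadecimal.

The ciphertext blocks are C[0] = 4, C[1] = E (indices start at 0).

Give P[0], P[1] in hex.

P[0] = 4, P[1] = F

CTR decryption: S_i = E(K, T_i) where T_i is the counter for block i; P_i = C_i ⊕ S_i.
P[0]: T = 8, S = E(K, T) = 0; 4 ⊕ 0 = 4.
P[1]: T = 9, S = E(K, T) = 1; E ⊕ 1 = F.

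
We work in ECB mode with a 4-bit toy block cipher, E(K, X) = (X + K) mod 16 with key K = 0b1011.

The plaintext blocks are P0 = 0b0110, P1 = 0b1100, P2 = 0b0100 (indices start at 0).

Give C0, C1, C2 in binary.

C0 = 0b0001, C1 = 0b0111, C2 = 0b1111

ECB encryption: C_i = E(K, P_i).
C0: E(K, 0b0110) = 0b0001.
C1: E(K, 0b1100) = 0b0111.
C2: E(K, 0b0100) = 0b1111.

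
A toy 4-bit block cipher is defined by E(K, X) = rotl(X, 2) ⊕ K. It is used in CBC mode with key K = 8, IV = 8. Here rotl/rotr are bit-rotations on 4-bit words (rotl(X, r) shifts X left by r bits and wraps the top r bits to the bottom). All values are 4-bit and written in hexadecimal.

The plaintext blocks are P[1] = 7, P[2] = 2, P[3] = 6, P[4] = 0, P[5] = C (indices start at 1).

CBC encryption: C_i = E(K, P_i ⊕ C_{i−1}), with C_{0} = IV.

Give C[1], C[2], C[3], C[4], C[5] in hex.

C[1]: P[1] ⊕ 8 = F; E(K, F) = 7.
C[2]: P[2] ⊕ 7 = 5; E(K, 5) = D.
C[3]: P[3] ⊕ D = B; E(K, B) = 6.
C[4]: P[4] ⊕ 6 = 6; E(K, 6) = 1.
C[5]: P[5] ⊕ 1 = D; E(K, D) = F.

C[1] = 7, C[2] = D, C[3] = 6, C[4] = 1, C[5] = F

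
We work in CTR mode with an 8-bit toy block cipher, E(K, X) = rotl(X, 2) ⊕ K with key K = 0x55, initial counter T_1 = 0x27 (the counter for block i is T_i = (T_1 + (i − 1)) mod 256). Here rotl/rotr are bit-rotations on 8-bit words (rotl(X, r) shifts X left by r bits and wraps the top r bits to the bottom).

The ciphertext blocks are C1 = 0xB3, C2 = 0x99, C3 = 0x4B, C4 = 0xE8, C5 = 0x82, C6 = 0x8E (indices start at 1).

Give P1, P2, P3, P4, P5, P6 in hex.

CTR decryption: S_i = E(K, T_i) where T_i is the counter for block i; P_i = C_i ⊕ S_i.
P1: T = 0x27, S = E(K, T) = 0xC9; 0xB3 ⊕ 0xC9 = 0x7A.
P2: T = 0x28, S = E(K, T) = 0xF5; 0x99 ⊕ 0xF5 = 0x6C.
P3: T = 0x29, S = E(K, T) = 0xF1; 0x4B ⊕ 0xF1 = 0xBA.
P4: T = 0x2A, S = E(K, T) = 0xFD; 0xE8 ⊕ 0xFD = 0x15.
P5: T = 0x2B, S = E(K, T) = 0xF9; 0x82 ⊕ 0xF9 = 0x7B.
P6: T = 0x2C, S = E(K, T) = 0xE5; 0x8E ⊕ 0xE5 = 0x6B.

P1 = 0x7A, P2 = 0x6C, P3 = 0xBA, P4 = 0x15, P5 = 0x7B, P6 = 0x6B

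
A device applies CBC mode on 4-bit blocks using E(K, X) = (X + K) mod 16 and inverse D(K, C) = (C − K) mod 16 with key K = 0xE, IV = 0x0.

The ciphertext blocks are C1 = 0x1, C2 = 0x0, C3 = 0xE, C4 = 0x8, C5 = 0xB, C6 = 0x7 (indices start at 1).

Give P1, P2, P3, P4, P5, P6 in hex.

CBC decryption: P_i = D(K, C_i) ⊕ C_{i−1}, with C_{0} = IV.
P1: D(K, 0x1) = 0x3; 0x3 ⊕ 0x0 = 0x3.
P2: D(K, 0x0) = 0x2; 0x2 ⊕ 0x1 = 0x3.
P3: D(K, 0xE) = 0x0; 0x0 ⊕ 0x0 = 0x0.
P4: D(K, 0x8) = 0xA; 0xA ⊕ 0xE = 0x4.
P5: D(K, 0xB) = 0xD; 0xD ⊕ 0x8 = 0x5.
P6: D(K, 0x7) = 0x9; 0x9 ⊕ 0xB = 0x2.

P1 = 0x3, P2 = 0x3, P3 = 0x0, P4 = 0x4, P5 = 0x5, P6 = 0x2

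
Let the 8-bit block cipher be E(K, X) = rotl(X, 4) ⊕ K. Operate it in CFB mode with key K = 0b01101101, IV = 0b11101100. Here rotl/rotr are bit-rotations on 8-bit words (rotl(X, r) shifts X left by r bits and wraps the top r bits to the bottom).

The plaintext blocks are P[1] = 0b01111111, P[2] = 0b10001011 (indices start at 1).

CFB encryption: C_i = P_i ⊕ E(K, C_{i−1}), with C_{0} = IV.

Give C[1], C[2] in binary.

C[1] = 0b11011100, C[2] = 0b00101011

C[1]: E(K, 0b11101100) = 0b10100011; 0b01111111 ⊕ 0b10100011 = 0b11011100.
C[2]: E(K, 0b11011100) = 0b10100000; 0b10001011 ⊕ 0b10100000 = 0b00101011.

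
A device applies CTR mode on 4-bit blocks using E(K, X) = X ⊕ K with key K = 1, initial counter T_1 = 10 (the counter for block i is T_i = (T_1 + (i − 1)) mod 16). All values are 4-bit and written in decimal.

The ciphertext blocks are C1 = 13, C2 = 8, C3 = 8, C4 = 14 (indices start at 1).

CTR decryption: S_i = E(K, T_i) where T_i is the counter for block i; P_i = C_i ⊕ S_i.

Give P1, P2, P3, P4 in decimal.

P1 = 6, P2 = 2, P3 = 5, P4 = 2

P1: T = 10, S = E(K, T) = 11; 13 ⊕ 11 = 6.
P2: T = 11, S = E(K, T) = 10; 8 ⊕ 10 = 2.
P3: T = 12, S = E(K, T) = 13; 8 ⊕ 13 = 5.
P4: T = 13, S = E(K, T) = 12; 14 ⊕ 12 = 2.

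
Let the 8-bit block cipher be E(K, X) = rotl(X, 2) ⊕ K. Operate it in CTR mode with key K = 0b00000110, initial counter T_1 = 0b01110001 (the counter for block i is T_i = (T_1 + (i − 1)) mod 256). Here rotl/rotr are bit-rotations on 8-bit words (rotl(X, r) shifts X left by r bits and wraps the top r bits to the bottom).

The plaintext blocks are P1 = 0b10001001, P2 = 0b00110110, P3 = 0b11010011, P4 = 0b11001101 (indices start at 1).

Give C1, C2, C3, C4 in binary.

C1 = 0b01001010, C2 = 0b11111001, C3 = 0b00011000, C4 = 0b00011010

CTR encryption: S_i = E(K, T_i) where T_i is the counter for block i; C_i = P_i ⊕ S_i.
C1: T = 0b01110001, S = E(K, T) = 0b11000011; 0b10001001 ⊕ 0b11000011 = 0b01001010.
C2: T = 0b01110010, S = E(K, T) = 0b11001111; 0b00110110 ⊕ 0b11001111 = 0b11111001.
C3: T = 0b01110011, S = E(K, T) = 0b11001011; 0b11010011 ⊕ 0b11001011 = 0b00011000.
C4: T = 0b01110100, S = E(K, T) = 0b11010111; 0b11001101 ⊕ 0b11010111 = 0b00011010.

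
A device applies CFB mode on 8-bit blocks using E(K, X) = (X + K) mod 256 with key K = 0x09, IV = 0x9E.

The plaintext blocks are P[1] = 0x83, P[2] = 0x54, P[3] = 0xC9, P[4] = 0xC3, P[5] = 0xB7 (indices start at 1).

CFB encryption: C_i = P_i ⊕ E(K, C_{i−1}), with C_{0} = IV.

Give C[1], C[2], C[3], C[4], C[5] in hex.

C[1]: E(K, 0x9E) = 0xA7; 0x83 ⊕ 0xA7 = 0x24.
C[2]: E(K, 0x24) = 0x2D; 0x54 ⊕ 0x2D = 0x79.
C[3]: E(K, 0x79) = 0x82; 0xC9 ⊕ 0x82 = 0x4B.
C[4]: E(K, 0x4B) = 0x54; 0xC3 ⊕ 0x54 = 0x97.
C[5]: E(K, 0x97) = 0xA0; 0xB7 ⊕ 0xA0 = 0x17.

C[1] = 0x24, C[2] = 0x79, C[3] = 0x4B, C[4] = 0x97, C[5] = 0x17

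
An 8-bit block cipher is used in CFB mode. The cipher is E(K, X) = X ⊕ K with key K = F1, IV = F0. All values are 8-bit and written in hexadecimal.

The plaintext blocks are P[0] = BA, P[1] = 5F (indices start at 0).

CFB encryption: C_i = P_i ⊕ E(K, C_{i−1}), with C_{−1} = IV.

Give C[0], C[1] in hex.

C[0] = BB, C[1] = 15

C[0]: E(K, F0) = 01; BA ⊕ 01 = BB.
C[1]: E(K, BB) = 4A; 5F ⊕ 4A = 15.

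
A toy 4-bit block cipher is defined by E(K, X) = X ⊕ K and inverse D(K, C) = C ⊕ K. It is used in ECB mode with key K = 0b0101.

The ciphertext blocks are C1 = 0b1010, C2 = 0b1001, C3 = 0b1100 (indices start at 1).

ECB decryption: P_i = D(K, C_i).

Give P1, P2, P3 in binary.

P1: D(K, 0b1010) = 0b1111.
P2: D(K, 0b1001) = 0b1100.
P3: D(K, 0b1100) = 0b1001.

P1 = 0b1111, P2 = 0b1100, P3 = 0b1001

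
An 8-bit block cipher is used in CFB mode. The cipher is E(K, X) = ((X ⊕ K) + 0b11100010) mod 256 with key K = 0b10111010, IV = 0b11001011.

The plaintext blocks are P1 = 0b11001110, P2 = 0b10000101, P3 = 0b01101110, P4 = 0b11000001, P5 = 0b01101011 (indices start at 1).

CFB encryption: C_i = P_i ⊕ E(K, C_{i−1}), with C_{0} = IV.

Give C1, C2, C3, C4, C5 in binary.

C1: E(K, 0b11001011) = 0b01010011; 0b11001110 ⊕ 0b01010011 = 0b10011101.
C2: E(K, 0b10011101) = 0b00001001; 0b10000101 ⊕ 0b00001001 = 0b10001100.
C3: E(K, 0b10001100) = 0b00011000; 0b01101110 ⊕ 0b00011000 = 0b01110110.
C4: E(K, 0b01110110) = 0b10101110; 0b11000001 ⊕ 0b10101110 = 0b01101111.
C5: E(K, 0b01101111) = 0b10110111; 0b01101011 ⊕ 0b10110111 = 0b11011100.

C1 = 0b10011101, C2 = 0b10001100, C3 = 0b01110110, C4 = 0b01101111, C5 = 0b11011100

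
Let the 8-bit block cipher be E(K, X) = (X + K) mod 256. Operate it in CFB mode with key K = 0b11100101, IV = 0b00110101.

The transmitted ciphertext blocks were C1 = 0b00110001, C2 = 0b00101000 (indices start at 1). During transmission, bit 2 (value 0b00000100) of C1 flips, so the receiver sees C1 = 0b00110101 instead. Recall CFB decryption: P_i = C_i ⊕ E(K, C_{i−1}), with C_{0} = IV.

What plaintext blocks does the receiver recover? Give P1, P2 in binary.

Only C1 changed, to 0b00110101. In CFB, a change in C_i flips the same bit in P_i and garbles P_{i+1}. Decrypting the received ciphertext:
P1: E(K, 0b00110101) = 0b00011010; 0b00110101 ⊕ 0b00011010 = 0b00101111.
P2: E(K, 0b00110101) = 0b00011010; 0b00101000 ⊕ 0b00011010 = 0b00110010.
Blocks that differ from the original plaintext: P1, P2.

P1 = 0b00101111, P2 = 0b00110010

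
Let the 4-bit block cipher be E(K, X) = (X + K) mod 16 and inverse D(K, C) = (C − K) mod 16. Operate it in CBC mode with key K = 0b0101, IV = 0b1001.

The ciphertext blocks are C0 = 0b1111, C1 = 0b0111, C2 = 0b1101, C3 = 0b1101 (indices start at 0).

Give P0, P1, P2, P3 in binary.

CBC decryption: P_i = D(K, C_i) ⊕ C_{i−1}, with C_{−1} = IV.
P0: D(K, 0b1111) = 0b1010; 0b1010 ⊕ 0b1001 = 0b0011.
P1: D(K, 0b0111) = 0b0010; 0b0010 ⊕ 0b1111 = 0b1101.
P2: D(K, 0b1101) = 0b1000; 0b1000 ⊕ 0b0111 = 0b1111.
P3: D(K, 0b1101) = 0b1000; 0b1000 ⊕ 0b1101 = 0b0101.

P0 = 0b0011, P1 = 0b1101, P2 = 0b1111, P3 = 0b0101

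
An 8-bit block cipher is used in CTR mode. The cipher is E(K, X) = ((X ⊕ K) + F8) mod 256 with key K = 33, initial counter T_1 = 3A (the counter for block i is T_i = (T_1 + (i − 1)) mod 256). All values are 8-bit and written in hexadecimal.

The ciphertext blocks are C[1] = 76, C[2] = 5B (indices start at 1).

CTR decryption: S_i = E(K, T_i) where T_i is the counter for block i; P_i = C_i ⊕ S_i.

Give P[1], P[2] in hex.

P[1]: T = 3A, S = E(K, T) = 01; 76 ⊕ 01 = 77.
P[2]: T = 3B, S = E(K, T) = 00; 5B ⊕ 00 = 5B.

P[1] = 77, P[2] = 5B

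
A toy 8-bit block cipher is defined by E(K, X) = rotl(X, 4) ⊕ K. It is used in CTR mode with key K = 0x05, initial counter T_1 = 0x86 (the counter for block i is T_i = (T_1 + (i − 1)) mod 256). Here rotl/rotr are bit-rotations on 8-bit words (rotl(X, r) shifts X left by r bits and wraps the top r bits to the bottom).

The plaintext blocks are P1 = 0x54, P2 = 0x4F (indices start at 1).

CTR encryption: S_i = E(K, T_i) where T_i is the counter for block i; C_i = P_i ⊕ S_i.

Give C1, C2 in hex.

C1 = 0x39, C2 = 0x32

C1: T = 0x86, S = E(K, T) = 0x6D; 0x54 ⊕ 0x6D = 0x39.
C2: T = 0x87, S = E(K, T) = 0x7D; 0x4F ⊕ 0x7D = 0x32.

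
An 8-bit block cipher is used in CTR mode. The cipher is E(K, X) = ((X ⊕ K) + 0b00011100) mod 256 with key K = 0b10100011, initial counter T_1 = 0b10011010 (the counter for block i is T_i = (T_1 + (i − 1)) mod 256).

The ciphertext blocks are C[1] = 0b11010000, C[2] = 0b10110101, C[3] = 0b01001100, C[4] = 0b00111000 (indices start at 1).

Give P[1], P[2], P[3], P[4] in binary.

P[1] = 0b10000101, P[2] = 0b11100001, P[3] = 0b00010111, P[4] = 0b01100010

CTR decryption: S_i = E(K, T_i) where T_i is the counter for block i; P_i = C_i ⊕ S_i.
P[1]: T = 0b10011010, S = E(K, T) = 0b01010101; 0b11010000 ⊕ 0b01010101 = 0b10000101.
P[2]: T = 0b10011011, S = E(K, T) = 0b01010100; 0b10110101 ⊕ 0b01010100 = 0b11100001.
P[3]: T = 0b10011100, S = E(K, T) = 0b01011011; 0b01001100 ⊕ 0b01011011 = 0b00010111.
P[4]: T = 0b10011101, S = E(K, T) = 0b01011010; 0b00111000 ⊕ 0b01011010 = 0b01100010.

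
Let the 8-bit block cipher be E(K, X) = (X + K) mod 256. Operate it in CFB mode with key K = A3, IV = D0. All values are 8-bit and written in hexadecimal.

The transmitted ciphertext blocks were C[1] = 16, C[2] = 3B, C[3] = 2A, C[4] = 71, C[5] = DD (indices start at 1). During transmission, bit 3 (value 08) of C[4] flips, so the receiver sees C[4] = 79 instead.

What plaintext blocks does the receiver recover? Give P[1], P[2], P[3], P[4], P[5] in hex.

CFB decryption: P_i = C_i ⊕ E(K, C_{i−1}), with C_{0} = IV.
Only C[4] changed, to 79. In CFB, a change in C_i flips the same bit in P_i and garbles P_{i+1}. Decrypting the received ciphertext:
P[1]: E(K, D0) = 73; 16 ⊕ 73 = 65.
P[2]: E(K, 16) = B9; 3B ⊕ B9 = 82.
P[3]: E(K, 3B) = DE; 2A ⊕ DE = F4.
P[4]: E(K, 2A) = CD; 79 ⊕ CD = B4.
P[5]: E(K, 79) = 1C; DD ⊕ 1C = C1.
Blocks that differ from the original plaintext: P[4], P[5].

P[1] = 65, P[2] = 82, P[3] = F4, P[4] = B4, P[5] = C1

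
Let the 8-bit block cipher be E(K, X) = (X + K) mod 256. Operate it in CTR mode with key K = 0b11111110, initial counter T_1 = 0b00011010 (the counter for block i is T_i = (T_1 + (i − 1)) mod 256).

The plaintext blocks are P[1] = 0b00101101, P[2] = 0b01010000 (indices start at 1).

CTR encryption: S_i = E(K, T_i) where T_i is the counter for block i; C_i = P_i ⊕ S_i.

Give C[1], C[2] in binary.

C[1] = 0b00110101, C[2] = 0b01001001

C[1]: T = 0b00011010, S = E(K, T) = 0b00011000; 0b00101101 ⊕ 0b00011000 = 0b00110101.
C[2]: T = 0b00011011, S = E(K, T) = 0b00011001; 0b01010000 ⊕ 0b00011001 = 0b01001001.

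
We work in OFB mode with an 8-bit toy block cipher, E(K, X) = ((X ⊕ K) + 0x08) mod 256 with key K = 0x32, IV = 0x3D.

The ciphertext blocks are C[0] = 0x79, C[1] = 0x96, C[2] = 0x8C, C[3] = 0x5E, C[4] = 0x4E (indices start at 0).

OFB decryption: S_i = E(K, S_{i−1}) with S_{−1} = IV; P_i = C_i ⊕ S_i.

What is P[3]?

P[0]: S = E(K, 0x3D) = 0x17; 0x79 ⊕ 0x17 = 0x6E.
P[1]: S = E(K, 0x17) = 0x2D; 0x96 ⊕ 0x2D = 0xBB.
P[2]: S = E(K, 0x2D) = 0x27; 0x8C ⊕ 0x27 = 0xAB.
P[3]: S = E(K, 0x27) = 0x1D; 0x5E ⊕ 0x1D = 0x43.

P[3] = 0x43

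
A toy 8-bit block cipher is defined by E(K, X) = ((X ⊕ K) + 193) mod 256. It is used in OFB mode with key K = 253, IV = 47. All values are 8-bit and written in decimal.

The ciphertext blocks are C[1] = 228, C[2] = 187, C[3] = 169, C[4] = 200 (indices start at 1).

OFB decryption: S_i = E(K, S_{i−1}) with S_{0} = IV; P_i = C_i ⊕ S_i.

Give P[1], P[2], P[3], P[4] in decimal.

P[1] = 119, P[2] = 148, P[3] = 58, P[4] = 231

P[1]: S = E(K, 47) = 147; 228 ⊕ 147 = 119.
P[2]: S = E(K, 147) = 47; 187 ⊕ 47 = 148.
P[3]: S = E(K, 47) = 147; 169 ⊕ 147 = 58.
P[4]: S = E(K, 147) = 47; 200 ⊕ 47 = 231.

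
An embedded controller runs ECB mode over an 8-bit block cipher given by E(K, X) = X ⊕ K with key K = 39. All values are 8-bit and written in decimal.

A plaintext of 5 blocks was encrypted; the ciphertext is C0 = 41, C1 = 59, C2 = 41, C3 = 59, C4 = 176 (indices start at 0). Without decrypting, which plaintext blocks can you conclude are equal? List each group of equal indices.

P0 = P2; P1 = P3

ECB encrypts each block independently with the same key, so equal ciphertext blocks imply equal plaintext blocks.
C0 = C2 = 41, so P0 = P2.
C1 = C3 = 59, so P1 = P3.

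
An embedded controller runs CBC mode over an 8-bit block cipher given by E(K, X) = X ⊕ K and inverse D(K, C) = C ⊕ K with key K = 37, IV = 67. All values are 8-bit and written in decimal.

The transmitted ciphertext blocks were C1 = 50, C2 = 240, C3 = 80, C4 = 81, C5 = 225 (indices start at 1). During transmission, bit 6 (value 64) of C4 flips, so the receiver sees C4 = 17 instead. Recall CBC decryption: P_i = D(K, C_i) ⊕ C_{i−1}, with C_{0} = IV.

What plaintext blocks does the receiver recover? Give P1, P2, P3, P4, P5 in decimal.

P1 = 84, P2 = 231, P3 = 133, P4 = 100, P5 = 213

Only C4 changed, to 17. In CBC, a change in C_i garbles P_i and flips the same bit in P_{i+1}. Decrypting the received ciphertext:
P1: D(K, 50) = 23; 23 ⊕ 67 = 84.
P2: D(K, 240) = 213; 213 ⊕ 50 = 231.
P3: D(K, 80) = 117; 117 ⊕ 240 = 133.
P4: D(K, 17) = 52; 52 ⊕ 80 = 100.
P5: D(K, 225) = 196; 196 ⊕ 17 = 213.
Blocks that differ from the original plaintext: P4, P5.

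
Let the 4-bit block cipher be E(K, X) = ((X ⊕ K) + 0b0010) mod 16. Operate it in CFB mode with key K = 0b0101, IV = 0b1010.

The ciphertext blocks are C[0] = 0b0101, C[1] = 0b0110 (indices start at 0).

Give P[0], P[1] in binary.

P[0] = 0b0100, P[1] = 0b0100

CFB decryption: P_i = C_i ⊕ E(K, C_{i−1}), with C_{−1} = IV.
P[0]: E(K, 0b1010) = 0b0001; 0b0101 ⊕ 0b0001 = 0b0100.
P[1]: E(K, 0b0101) = 0b0010; 0b0110 ⊕ 0b0010 = 0b0100.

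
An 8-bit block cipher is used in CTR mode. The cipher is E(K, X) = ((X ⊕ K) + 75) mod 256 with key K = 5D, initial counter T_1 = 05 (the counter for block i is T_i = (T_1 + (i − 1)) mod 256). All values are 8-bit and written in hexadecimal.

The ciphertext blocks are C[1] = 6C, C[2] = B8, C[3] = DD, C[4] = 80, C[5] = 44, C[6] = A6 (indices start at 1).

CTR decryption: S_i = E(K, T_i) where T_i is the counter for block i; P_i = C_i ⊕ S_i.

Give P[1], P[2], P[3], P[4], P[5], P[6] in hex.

P[1] = A1, P[2] = 68, P[3] = 12, P[4] = 4A, P[5] = 8D, P[6] = 6A

P[1]: T = 05, S = E(K, T) = CD; 6C ⊕ CD = A1.
P[2]: T = 06, S = E(K, T) = D0; B8 ⊕ D0 = 68.
P[3]: T = 07, S = E(K, T) = CF; DD ⊕ CF = 12.
P[4]: T = 08, S = E(K, T) = CA; 80 ⊕ CA = 4A.
P[5]: T = 09, S = E(K, T) = C9; 44 ⊕ C9 = 8D.
P[6]: T = 0A, S = E(K, T) = CC; A6 ⊕ CC = 6A.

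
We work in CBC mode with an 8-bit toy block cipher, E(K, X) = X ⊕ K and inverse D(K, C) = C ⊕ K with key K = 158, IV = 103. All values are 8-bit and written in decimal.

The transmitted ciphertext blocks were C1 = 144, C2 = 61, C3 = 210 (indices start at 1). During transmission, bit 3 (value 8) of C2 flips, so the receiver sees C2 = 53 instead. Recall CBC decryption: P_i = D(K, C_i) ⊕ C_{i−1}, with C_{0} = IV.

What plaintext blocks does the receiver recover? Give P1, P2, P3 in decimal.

Only C2 changed, to 53. In CBC, a change in C_i garbles P_i and flips the same bit in P_{i+1}. Decrypting the received ciphertext:
P1: D(K, 144) = 14; 14 ⊕ 103 = 105.
P2: D(K, 53) = 171; 171 ⊕ 144 = 59.
P3: D(K, 210) = 76; 76 ⊕ 53 = 121.
Blocks that differ from the original plaintext: P2, P3.

P1 = 105, P2 = 59, P3 = 121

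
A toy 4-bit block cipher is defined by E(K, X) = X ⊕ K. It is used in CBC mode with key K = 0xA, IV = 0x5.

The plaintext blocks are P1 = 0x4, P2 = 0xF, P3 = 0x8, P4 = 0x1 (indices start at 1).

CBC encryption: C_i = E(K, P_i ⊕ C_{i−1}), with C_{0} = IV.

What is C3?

C3 = 0xC

C1: P1 ⊕ 0x5 = 0x1; E(K, 0x1) = 0xB.
C2: P2 ⊕ 0xB = 0x4; E(K, 0x4) = 0xE.
C3: P3 ⊕ 0xE = 0x6; E(K, 0x6) = 0xC.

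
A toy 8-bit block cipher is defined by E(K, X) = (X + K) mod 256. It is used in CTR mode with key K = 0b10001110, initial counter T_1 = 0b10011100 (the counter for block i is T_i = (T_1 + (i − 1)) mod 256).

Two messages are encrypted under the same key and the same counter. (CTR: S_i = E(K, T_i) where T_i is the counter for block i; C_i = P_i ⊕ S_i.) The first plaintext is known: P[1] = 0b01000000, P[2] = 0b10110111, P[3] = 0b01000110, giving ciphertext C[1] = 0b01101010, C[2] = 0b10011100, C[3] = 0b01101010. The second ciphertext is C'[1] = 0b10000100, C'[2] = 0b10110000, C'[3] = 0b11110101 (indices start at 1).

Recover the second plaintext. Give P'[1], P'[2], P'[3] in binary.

P'[1] = 0b10101110, P'[2] = 0b10011011, P'[3] = 0b11011001

In CTR with a reused counter, both messages share the same keystream S_i, so C_i ⊕ C'_i = P_i ⊕ P'_i and thus P'_i = P_i ⊕ C_i ⊕ C'_i.
P'[1]: 0b01000000 ⊕ 0b01101010 ⊕ 0b10000100 = 0b10101110.
P'[2]: 0b10110111 ⊕ 0b10011100 ⊕ 0b10110000 = 0b10011011.
P'[3]: 0b01000110 ⊕ 0b01101010 ⊕ 0b11110101 = 0b11011001.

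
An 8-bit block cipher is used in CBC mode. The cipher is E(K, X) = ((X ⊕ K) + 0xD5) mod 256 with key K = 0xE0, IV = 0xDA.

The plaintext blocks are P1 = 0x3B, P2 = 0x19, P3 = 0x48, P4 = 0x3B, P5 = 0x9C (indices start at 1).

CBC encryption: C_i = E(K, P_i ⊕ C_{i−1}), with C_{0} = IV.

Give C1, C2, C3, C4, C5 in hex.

C1 = 0xD6, C2 = 0x04, C3 = 0x81, C4 = 0x2F, C5 = 0x28

C1: P1 ⊕ 0xDA = 0xE1; E(K, 0xE1) = 0xD6.
C2: P2 ⊕ 0xD6 = 0xCF; E(K, 0xCF) = 0x04.
C3: P3 ⊕ 0x04 = 0x4C; E(K, 0x4C) = 0x81.
C4: P4 ⊕ 0x81 = 0xBA; E(K, 0xBA) = 0x2F.
C5: P5 ⊕ 0x2F = 0xB3; E(K, 0xB3) = 0x28.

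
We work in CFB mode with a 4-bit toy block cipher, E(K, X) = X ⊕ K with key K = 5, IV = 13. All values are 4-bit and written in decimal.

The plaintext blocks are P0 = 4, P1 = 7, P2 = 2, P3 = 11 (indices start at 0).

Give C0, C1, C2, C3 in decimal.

CFB encryption: C_i = P_i ⊕ E(K, C_{i−1}), with C_{−1} = IV.
C0: E(K, 13) = 8; 4 ⊕ 8 = 12.
C1: E(K, 12) = 9; 7 ⊕ 9 = 14.
C2: E(K, 14) = 11; 2 ⊕ 11 = 9.
C3: E(K, 9) = 12; 11 ⊕ 12 = 7.

C0 = 12, C1 = 14, C2 = 9, C3 = 7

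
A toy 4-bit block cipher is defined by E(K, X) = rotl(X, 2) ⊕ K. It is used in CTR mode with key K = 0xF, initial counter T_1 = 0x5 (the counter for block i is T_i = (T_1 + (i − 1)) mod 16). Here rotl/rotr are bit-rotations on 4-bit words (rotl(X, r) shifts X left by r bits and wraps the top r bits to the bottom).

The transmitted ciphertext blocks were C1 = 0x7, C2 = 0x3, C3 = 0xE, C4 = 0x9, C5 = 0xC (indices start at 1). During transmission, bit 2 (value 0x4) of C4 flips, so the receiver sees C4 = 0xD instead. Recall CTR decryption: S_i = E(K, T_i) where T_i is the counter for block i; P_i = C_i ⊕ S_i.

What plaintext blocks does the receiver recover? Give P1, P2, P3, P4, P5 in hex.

P1 = 0xD, P2 = 0x5, P3 = 0xC, P4 = 0x0, P5 = 0x5

Only C4 changed, to 0xD. In CTR, a change in C_i flips the same bit in P_i only; the keystream is unaffected. Decrypting the received ciphertext:
P1: T = 0x5, S = E(K, T) = 0xA; 0x7 ⊕ 0xA = 0xD.
P2: T = 0x6, S = E(K, T) = 0x6; 0x3 ⊕ 0x6 = 0x5.
P3: T = 0x7, S = E(K, T) = 0x2; 0xE ⊕ 0x2 = 0xC.
P4: T = 0x8, S = E(K, T) = 0xD; 0xD ⊕ 0xD = 0x0.
P5: T = 0x9, S = E(K, T) = 0x9; 0xC ⊕ 0x9 = 0x5.
Blocks that differ from the original plaintext: P4.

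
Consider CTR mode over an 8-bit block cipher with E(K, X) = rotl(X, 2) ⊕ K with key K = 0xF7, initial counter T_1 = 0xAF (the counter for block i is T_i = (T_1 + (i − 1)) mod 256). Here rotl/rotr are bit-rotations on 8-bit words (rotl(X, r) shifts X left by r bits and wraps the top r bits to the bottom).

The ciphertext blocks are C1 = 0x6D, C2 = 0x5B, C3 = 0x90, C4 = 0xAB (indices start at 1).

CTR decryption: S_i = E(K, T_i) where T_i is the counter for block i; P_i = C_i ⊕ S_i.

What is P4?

P4: T = 0xB2, S = E(K, T) = 0x3D; 0xAB ⊕ 0x3D = 0x96.

P4 = 0x96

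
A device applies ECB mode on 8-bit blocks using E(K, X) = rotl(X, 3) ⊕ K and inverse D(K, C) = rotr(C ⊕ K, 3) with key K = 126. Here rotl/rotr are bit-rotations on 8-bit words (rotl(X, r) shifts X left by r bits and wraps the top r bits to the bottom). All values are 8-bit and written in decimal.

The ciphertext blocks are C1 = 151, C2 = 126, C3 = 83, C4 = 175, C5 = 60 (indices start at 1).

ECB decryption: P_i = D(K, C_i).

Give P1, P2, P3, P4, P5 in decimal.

P1 = 61, P2 = 0, P3 = 165, P4 = 58, P5 = 72

P1: D(K, 151) = 61.
P2: D(K, 126) = 0.
P3: D(K, 83) = 165.
P4: D(K, 175) = 58.
P5: D(K, 60) = 72.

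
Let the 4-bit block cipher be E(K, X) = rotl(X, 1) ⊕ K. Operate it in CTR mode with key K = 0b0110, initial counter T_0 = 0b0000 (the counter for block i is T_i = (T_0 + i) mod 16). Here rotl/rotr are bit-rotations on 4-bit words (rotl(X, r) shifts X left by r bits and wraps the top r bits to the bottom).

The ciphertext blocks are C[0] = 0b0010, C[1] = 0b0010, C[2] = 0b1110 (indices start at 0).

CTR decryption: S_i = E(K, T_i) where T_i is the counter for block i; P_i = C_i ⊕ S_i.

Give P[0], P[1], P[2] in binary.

P[0] = 0b0100, P[1] = 0b0110, P[2] = 0b1100

P[0]: T = 0b0000, S = E(K, T) = 0b0110; 0b0010 ⊕ 0b0110 = 0b0100.
P[1]: T = 0b0001, S = E(K, T) = 0b0100; 0b0010 ⊕ 0b0100 = 0b0110.
P[2]: T = 0b0010, S = E(K, T) = 0b0010; 0b1110 ⊕ 0b0010 = 0b1100.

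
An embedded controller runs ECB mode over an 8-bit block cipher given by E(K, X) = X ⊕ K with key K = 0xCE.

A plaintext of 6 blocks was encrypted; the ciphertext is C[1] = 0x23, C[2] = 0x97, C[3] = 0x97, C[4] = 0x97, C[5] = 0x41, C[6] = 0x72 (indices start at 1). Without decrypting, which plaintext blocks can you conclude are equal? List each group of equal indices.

P[2] = P[3] = P[4]

ECB encrypts each block independently with the same key, so equal ciphertext blocks imply equal plaintext blocks.
C[2] = C[3] = C[4] = 0x97, so P[2] = P[3] = P[4].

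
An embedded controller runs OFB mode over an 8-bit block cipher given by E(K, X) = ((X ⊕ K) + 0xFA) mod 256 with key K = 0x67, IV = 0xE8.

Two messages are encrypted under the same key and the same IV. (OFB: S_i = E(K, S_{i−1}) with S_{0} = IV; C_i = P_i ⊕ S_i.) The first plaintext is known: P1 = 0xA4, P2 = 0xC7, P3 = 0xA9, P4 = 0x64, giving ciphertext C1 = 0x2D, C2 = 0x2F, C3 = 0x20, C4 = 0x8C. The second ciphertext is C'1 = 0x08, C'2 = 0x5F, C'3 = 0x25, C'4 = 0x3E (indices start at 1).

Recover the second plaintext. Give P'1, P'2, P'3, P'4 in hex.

In OFB with a reused IV, both messages share the same keystream S_i, so C_i ⊕ C'_i = P_i ⊕ P'_i and thus P'_i = P_i ⊕ C_i ⊕ C'_i.
P'1: 0xA4 ⊕ 0x2D ⊕ 0x08 = 0x81.
P'2: 0xC7 ⊕ 0x2F ⊕ 0x5F = 0xB7.
P'3: 0xA9 ⊕ 0x20 ⊕ 0x25 = 0xAC.
P'4: 0x64 ⊕ 0x8C ⊕ 0x3E = 0xD6.

P'1 = 0x81, P'2 = 0xB7, P'3 = 0xAC, P'4 = 0xD6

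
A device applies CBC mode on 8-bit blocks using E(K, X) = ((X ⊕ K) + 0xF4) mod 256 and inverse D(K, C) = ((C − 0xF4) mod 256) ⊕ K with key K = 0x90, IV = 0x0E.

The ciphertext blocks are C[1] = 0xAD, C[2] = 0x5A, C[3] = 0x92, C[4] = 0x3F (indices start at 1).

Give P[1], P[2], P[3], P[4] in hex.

P[1] = 0x27, P[2] = 0x5B, P[3] = 0x54, P[4] = 0x49

CBC decryption: P_i = D(K, C_i) ⊕ C_{i−1}, with C_{0} = IV.
P[1]: D(K, 0xAD) = 0x29; 0x29 ⊕ 0x0E = 0x27.
P[2]: D(K, 0x5A) = 0xF6; 0xF6 ⊕ 0xAD = 0x5B.
P[3]: D(K, 0x92) = 0x0E; 0x0E ⊕ 0x5A = 0x54.
P[4]: D(K, 0x3F) = 0xDB; 0xDB ⊕ 0x92 = 0x49.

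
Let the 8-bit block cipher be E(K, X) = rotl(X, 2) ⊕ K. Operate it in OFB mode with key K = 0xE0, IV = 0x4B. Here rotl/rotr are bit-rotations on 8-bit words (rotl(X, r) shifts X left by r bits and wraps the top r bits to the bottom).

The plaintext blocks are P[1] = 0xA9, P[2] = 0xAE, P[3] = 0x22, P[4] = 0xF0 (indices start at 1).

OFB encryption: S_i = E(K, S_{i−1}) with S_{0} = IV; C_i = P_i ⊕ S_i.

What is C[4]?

C[1]: S = E(K, 0x4B) = 0xCD; 0xA9 ⊕ 0xCD = 0x64.
C[2]: S = E(K, 0xCD) = 0xD7; 0xAE ⊕ 0xD7 = 0x79.
C[3]: S = E(K, 0xD7) = 0xBF; 0x22 ⊕ 0xBF = 0x9D.
C[4]: S = E(K, 0xBF) = 0x1E; 0xF0 ⊕ 0x1E = 0xEE.

C[4] = 0xEE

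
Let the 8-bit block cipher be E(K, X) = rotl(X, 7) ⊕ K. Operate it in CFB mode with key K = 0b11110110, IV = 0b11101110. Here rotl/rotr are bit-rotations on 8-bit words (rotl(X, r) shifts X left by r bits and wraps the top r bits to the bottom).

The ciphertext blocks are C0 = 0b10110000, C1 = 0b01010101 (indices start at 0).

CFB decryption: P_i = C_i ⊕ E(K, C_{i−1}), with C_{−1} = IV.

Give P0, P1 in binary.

P0 = 0b00110001, P1 = 0b11111011

P0: E(K, 0b11101110) = 0b10000001; 0b10110000 ⊕ 0b10000001 = 0b00110001.
P1: E(K, 0b10110000) = 0b10101110; 0b01010101 ⊕ 0b10101110 = 0b11111011.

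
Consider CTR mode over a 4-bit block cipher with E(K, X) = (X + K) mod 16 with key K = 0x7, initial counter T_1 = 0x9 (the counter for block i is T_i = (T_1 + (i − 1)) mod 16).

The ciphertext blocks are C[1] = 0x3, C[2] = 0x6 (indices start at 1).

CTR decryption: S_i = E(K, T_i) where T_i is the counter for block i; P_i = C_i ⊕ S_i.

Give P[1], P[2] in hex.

P[1]: T = 0x9, S = E(K, T) = 0x0; 0x3 ⊕ 0x0 = 0x3.
P[2]: T = 0xA, S = E(K, T) = 0x1; 0x6 ⊕ 0x1 = 0x7.

P[1] = 0x3, P[2] = 0x7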